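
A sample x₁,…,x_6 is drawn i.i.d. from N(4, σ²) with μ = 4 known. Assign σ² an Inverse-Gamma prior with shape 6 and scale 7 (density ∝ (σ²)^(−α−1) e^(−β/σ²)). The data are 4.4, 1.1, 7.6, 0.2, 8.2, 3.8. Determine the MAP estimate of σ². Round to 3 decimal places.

σ̂²_MAP = 3.383

Sum of squared deviations about the known mean: SS = (4.4−4)² + (1.1−4)² + (7.6−4)² + (0.2−4)² + (8.2−4)² + (3.8−4)² = 53.65.
The Normal likelihood contributes (σ²)^(−n/2) exp(−SS/(2σ²)), so the posterior is Inverse-Gamma(α + n/2, β + SS/2) = Inverse-Gamma(9, 33.825).
The mode of Inverse-Gamma(a, b) is b/(a+1) = 33.825/10 ≈ 3.383.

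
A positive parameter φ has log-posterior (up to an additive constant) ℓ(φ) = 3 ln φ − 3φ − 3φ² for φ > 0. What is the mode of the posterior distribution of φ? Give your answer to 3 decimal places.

φ̂_MAP = 0.500

ℓ'(φ) = 3/φ − 3 − 6φ. Setting this to zero and multiplying by φ: 6φ² + 3φ − 3 = 0.
φ = (−3 + √(3² + 4·6·3)) / (2·6) = (−3 + √81) / 12 = (−3 + 9)/12 = 1/2.
ℓ''(φ) = −3/φ² − 6 < 0, confirming a maximum.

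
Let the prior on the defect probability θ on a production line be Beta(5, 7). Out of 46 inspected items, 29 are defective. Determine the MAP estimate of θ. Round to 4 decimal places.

θ̂_MAP = 0.5893

Prior: Beta(5, 7).
Data: 29 successes in 46 trials. The binomial likelihood contributes θ^29(1−θ)^17, so the posterior is Beta(5+29, 7+17) = Beta(34, 24).
For Beta(a, b) with a, b > 1 the mode is (a−1)/(a+b−2) = 33/56 ≈ 0.5893.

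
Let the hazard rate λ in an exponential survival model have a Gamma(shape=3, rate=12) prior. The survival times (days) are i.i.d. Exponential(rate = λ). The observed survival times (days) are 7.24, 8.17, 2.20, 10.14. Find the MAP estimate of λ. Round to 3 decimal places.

λ̂_MAP = 0.151

The Exponential(rate=λ) likelihood is ∝ λ^n e^(−λΣtᵢ). Here n = 4 and Σtᵢ = 7.24 + 8.17 + 2.20 + 10.14 = 27.75.
Posterior ∝ λ^2e^(−12λ) · λ^4e^(−27.75λ) = λ^6e^(−39.75λ), i.e. Gamma(7, 39.75).
Mode = (a−1)/b = 6/39.75 ≈ 0.151.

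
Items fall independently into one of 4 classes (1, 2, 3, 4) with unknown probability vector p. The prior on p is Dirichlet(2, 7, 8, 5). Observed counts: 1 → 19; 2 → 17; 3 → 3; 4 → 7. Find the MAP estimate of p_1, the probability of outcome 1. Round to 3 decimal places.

The posterior is Dirichlet(αᵢ + nᵢ) = Dirichlet(21, 24, 11, 12).
For a Dirichlet(a₁,…,a_K) with all aᵢ > 1, the mode has j-th component (aⱼ − 1)/(Σaᵢ − K).
Here Σaᵢ = 68 and K = 4, so p_1 = (21 − 1)/(68 − 4) = 20/64 ≈ 0.313.

MAP estimate: 0.313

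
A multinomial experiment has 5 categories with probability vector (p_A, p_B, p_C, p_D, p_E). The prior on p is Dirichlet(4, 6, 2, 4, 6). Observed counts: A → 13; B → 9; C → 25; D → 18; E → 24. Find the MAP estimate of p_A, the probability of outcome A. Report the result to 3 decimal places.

MAP estimate of p_A = 0.151

The posterior is Dirichlet(αᵢ + nᵢ) = Dirichlet(17, 15, 27, 22, 30).
For a Dirichlet(a₁,…,a_K) with all aᵢ > 1, the mode has j-th component (aⱼ − 1)/(Σaᵢ − K).
Here Σaᵢ = 111 and K = 5, so p_A = (17 − 1)/(111 − 5) = 16/106 ≈ 0.151.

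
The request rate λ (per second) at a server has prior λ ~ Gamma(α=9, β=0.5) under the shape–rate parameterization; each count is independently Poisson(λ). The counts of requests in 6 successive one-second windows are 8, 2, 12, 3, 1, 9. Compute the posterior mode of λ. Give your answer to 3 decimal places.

Σxᵢ = 8+2+12+3+1+9 = 35, with n = 6.
Posterior ∝ λ^8e^(−0.5λ) · λ^35e^(−6λ) = λ^43e^(−6.5λ), i.e. Gamma(shape=44, rate=6.5).
The mode of a Gamma(a, b) with a ≥ 1 (shape–rate) is (a−1)/b = 43/6.5 ≈ 6.615.

λ̂_MAP = 6.615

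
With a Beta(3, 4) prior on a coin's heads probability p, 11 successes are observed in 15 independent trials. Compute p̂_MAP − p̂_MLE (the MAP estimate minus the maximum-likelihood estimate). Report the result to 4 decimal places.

Posterior is Beta(14, 8); MAP = (14−1)/(22−2) = 13/20 ≈ 0.65000.
MLE ignores the prior: p̂_MLE = k/n = 11/15 ≈ 0.73333.
Difference = 13/20 − 11/15 = -1/12 ≈ -0.0833.

MAP − MLE = -0.0833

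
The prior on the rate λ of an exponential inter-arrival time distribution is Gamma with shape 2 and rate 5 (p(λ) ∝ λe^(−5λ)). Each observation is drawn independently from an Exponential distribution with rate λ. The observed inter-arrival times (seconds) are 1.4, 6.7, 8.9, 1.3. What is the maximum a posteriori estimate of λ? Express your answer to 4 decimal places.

The Exponential(rate=λ) likelihood is ∝ λ^n e^(−λΣtᵢ). Here n = 4 and Σtᵢ = 1.4 + 6.7 + 8.9 + 1.3 = 18.3.
Posterior ∝ λe^(−5λ) · λ^4e^(−18.3λ) = λ^5e^(−23.3λ), i.e. Gamma(6, 23.3).
Mode = (a−1)/b = 5/23.3 ≈ 0.2146.

λ̂_MAP = 0.2146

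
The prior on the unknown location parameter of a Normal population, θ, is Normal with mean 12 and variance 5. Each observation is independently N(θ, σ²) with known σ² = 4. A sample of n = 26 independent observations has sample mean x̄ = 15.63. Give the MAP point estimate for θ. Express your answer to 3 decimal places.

θ̂_MAP = 15.522

n = 26, x̄ = 15.63.
For a Normal prior and Normal likelihood with known variance, the posterior is Normal; its mode equals its mean, the precision-weighted average.
Prior precision 1/σ₀² = 1/5 = 0.2; data precision n/σ² = 26/4 = 6.5.
θ̂ = (0.2·12 + 6.5·15.63) / (0.2 + 6.5) = 103.995/6.7 = 20799/1340 ≈ 15.522.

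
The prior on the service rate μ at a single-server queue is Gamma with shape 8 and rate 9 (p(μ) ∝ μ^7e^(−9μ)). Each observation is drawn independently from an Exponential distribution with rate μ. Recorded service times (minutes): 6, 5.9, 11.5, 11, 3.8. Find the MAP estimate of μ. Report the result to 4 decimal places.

The Exponential(rate=μ) likelihood is ∝ μ^n e^(−μΣtᵢ). Here n = 5 and Σtᵢ = 6 + 5.9 + 11.5 + 11 + 3.8 = 38.2.
Posterior ∝ μ^7e^(−9μ) · μ^5e^(−38.2μ) = μ^12e^(−47.2μ), i.e. Gamma(13, 47.2).
Mode = (a−1)/b = 12/47.2 ≈ 0.2542.

μ̂_MAP = 0.2542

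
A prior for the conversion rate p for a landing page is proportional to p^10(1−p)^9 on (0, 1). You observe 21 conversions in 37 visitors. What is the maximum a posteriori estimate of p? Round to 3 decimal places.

p̂_MAP = 0.554

The prior density ∝ p^10(1−p)^9 is the kernel of Beta(11, 10).
Data: 21 successes in 37 trials. The binomial likelihood contributes p^21(1−p)^16, so the posterior is Beta(11+21, 10+16) = Beta(32, 26).
For Beta(a, b) with a, b > 1 the mode is (a−1)/(a+b−2) = 31/56 ≈ 0.554.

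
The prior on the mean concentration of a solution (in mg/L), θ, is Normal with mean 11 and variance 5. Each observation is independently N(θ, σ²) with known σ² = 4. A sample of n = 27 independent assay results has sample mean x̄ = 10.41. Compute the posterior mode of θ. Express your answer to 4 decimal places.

θ̂_MAP = 10.4270

n = 27, x̄ = 10.41.
For a Normal prior and Normal likelihood with known variance, the posterior is Normal; its mode equals its mean, the precision-weighted average.
Prior precision 1/σ₀² = 1/5 = 0.2; data precision n/σ² = 27/4 = 6.75.
θ̂ = (0.2·11 + 6.75·10.41) / (0.2 + 6.75) = 72.4675/6.95 = 28987/2780 ≈ 10.4270.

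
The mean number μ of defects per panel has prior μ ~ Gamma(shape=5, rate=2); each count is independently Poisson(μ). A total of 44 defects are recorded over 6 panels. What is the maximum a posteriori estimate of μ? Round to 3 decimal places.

Σxᵢ = 44, n = 6.
Posterior ∝ μ^4e^(−2μ) · μ^44e^(−6μ) = μ^48e^(−8μ), i.e. Gamma(shape=49, rate=8).
The mode of a Gamma(a, b) with a ≥ 1 (shape–rate) is (a−1)/b = 48/8 ≈ 6.000.

μ̂_MAP = 6.000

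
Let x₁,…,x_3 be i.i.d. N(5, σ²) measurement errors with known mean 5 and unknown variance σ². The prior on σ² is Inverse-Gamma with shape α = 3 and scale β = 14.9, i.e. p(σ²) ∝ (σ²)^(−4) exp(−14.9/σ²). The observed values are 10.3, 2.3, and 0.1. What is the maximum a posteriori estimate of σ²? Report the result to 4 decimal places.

σ̂²_MAP = 8.1082

Sum of squared deviations about the known mean: SS = (10.3−5)² + (2.3−5)² + (0.1−5)² = 59.39.
The Normal likelihood contributes (σ²)^(−n/2) exp(−SS/(2σ²)), so the posterior is Inverse-Gamma(α + n/2, β + SS/2) = Inverse-Gamma(4.5, 44.595).
The mode of Inverse-Gamma(a, b) is b/(a+1) = 44.595/5.5 ≈ 8.1082.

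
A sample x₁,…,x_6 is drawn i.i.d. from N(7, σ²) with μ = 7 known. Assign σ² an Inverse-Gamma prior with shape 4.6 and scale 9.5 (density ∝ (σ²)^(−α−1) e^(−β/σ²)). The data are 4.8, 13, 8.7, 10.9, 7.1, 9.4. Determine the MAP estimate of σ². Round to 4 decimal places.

σ̂²_MAP = 4.8669

Sum of squared deviations about the known mean: SS = (4.8−7)² + (13−7)² + (8.7−7)² + (10.9−7)² + (7.1−7)² + (9.4−7)² = 64.71.
The Normal likelihood contributes (σ²)^(−n/2) exp(−SS/(2σ²)), so the posterior is Inverse-Gamma(α + n/2, β + SS/2) = Inverse-Gamma(7.6, 41.855).
The mode of Inverse-Gamma(a, b) is b/(a+1) = 41.855/8.6 ≈ 4.8669.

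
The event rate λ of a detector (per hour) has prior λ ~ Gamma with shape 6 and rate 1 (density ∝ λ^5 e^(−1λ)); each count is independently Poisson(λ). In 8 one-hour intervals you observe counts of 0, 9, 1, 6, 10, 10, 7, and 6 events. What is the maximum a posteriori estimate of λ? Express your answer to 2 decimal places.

Σxᵢ = 0+9+1+6+10+10+7+6 = 49, with n = 8.
Posterior ∝ λ^5e^(−1λ) · λ^49e^(−8λ) = λ^54e^(−9λ), i.e. Gamma(shape=55, rate=9).
The mode of a Gamma(a, b) with a ≥ 1 (shape–rate) is (a−1)/b = 54/9 ≈ 6.00.

λ̂_MAP = 6.00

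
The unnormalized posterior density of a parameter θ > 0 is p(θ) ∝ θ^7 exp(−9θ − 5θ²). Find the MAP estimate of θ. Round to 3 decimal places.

ℓ'(θ) = 7/θ − 9 − 10θ. Setting this to zero and multiplying by θ: 10θ² + 9θ − 7 = 0.
θ = (−9 + √(9² + 4·10·7)) / (2·10) = (−9 + √361) / 20 = (−9 + 19)/20 = 1/2.
ℓ''(θ) = −7/θ² − 10 < 0, confirming a maximum.

θ̂_MAP = 0.500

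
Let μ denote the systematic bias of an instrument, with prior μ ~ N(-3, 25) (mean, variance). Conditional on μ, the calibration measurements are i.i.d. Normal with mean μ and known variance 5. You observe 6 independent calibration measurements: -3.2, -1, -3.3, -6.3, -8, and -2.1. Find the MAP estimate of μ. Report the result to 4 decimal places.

μ̂_MAP = -3.9516

n = 6; x̄ = ((-3.2) + (-1) + (-3.3) + (-6.3) + (-8) + (-2.1))/6 = -23.9/6 = -239/60 ≈ -3.9833.
For a Normal prior and Normal likelihood with known variance, the posterior is Normal; its mode equals its mean, the precision-weighted average.
Prior precision 1/σ₀² = 1/25 = 0.04; data precision n/σ² = 6/5 = 1.2.
μ̂ = (0.04·(-3) + 1.2·(-239/60)) / (0.04 + 1.2) = (-4.9)/1.24 = -245/62 ≈ -3.9516.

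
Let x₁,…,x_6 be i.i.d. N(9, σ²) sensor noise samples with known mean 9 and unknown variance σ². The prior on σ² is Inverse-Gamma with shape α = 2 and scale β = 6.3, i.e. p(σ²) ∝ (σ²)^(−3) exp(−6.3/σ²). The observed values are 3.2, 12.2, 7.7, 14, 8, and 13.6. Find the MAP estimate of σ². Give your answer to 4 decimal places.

σ̂²_MAP = 8.7775

Sum of squared deviations about the known mean: SS = (3.2−9)² + (12.2−9)² + (7.7−9)² + (14−9)² + (8−9)² + (13.6−9)² = 92.73.
The Normal likelihood contributes (σ²)^(−n/2) exp(−SS/(2σ²)), so the posterior is Inverse-Gamma(α + n/2, β + SS/2) = Inverse-Gamma(5, 52.665).
The mode of Inverse-Gamma(a, b) is b/(a+1) = 52.665/6 ≈ 8.7775.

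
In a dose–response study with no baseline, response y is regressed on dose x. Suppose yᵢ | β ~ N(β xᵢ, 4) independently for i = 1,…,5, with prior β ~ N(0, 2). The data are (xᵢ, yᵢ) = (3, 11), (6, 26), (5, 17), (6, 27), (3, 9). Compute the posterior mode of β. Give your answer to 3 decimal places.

log p(β | y) = −Σ(yᵢ − βxᵢ)²/(2·4) − β²/(2·2) + const.
Setting the derivative to zero: Σxᵢ(yᵢ − βxᵢ)/4 − β/2 = 0, so β = Σxᵢyᵢ / (Σxᵢ² + σ²/τ²).
Σxᵢyᵢ = 3·11 + 6·26 + 5·17 + 6·27 + 3·9 = 463; Σxᵢ² = 115; σ²/τ² = 2.
β̂_MAP = 463 / (115 + 2) = 463/117 ≈ 3.957.

β̂_MAP = 3.957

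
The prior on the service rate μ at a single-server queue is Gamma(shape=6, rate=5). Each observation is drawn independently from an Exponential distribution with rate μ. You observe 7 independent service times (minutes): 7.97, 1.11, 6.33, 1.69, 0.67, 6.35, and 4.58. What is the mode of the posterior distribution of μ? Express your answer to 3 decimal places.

μ̂_MAP = 0.356

The Exponential(rate=μ) likelihood is ∝ μ^n e^(−μΣtᵢ). Here n = 7 and Σtᵢ = 7.97 + 1.11 + 6.33 + 1.69 + 0.67 + 6.35 + 4.58 = 28.70.
Posterior ∝ μ^5e^(−5μ) · μ^7e^(−28.70μ) = μ^12e^(−33.70μ), i.e. Gamma(13, 33.70).
Mode = (a−1)/b = 12/33.70 ≈ 0.356.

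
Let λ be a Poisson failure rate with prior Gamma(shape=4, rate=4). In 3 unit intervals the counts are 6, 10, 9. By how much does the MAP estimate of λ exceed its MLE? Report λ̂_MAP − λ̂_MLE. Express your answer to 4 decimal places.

Σxᵢ = 25. Posterior is Gamma(29, 7); MAP = (29−1)/7 = 28/7 ≈ 4.00000.
MLE = x̄ = 25/3 ≈ 8.33333.
Difference = 28/7 − 25/3 = -13/3 ≈ -4.3333.

MAP − MLE = -4.3333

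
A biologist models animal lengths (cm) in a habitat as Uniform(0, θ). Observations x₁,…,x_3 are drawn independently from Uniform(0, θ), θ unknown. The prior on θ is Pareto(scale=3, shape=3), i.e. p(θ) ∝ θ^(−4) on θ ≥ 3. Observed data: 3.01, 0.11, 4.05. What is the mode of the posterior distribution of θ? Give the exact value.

θ̂_MAP = 4.05

The Uniform(0, θ) likelihood is θ^(−n) for θ ≥ max(xᵢ), zero otherwise. Here max(xᵢ) = 4.05.
Posterior ∝ θ^(−4) · θ^(−3) = θ^(−7) on θ ≥ max(3, 4.05) = 4.05.
This density is strictly decreasing in θ, so the posterior mode lies at the lower boundary of the support.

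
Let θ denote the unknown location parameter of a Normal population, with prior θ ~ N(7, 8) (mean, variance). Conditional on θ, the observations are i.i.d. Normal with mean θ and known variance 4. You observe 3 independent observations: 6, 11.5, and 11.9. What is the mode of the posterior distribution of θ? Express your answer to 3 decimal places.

n = 3; x̄ = (6 + 11.5 + 11.9)/3 = 29.4/3 = 9.8.
For a Normal prior and Normal likelihood with known variance, the posterior is Normal; its mode equals its mean, the precision-weighted average.
Prior precision 1/σ₀² = 1/8 = 0.125; data precision n/σ² = 3/4 = 0.75.
θ̂ = (0.125·7 + 0.75·9.8) / (0.125 + 0.75) = 8.225/0.875 = 9.400.

θ̂_MAP = 9.400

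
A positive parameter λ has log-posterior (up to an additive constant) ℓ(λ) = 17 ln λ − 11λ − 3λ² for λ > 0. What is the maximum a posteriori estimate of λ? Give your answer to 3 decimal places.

λ̂_MAP = 1.000

ℓ'(λ) = 17/λ − 11 − 6λ. Setting this to zero and multiplying by λ: 6λ² + 11λ − 17 = 0.
λ = (−11 + √(11² + 4·6·17)) / (2·6) = (−11 + √529) / 12 = (−11 + 23)/12 = 1.
ℓ''(λ) = −17/λ² − 6 < 0, confirming a maximum.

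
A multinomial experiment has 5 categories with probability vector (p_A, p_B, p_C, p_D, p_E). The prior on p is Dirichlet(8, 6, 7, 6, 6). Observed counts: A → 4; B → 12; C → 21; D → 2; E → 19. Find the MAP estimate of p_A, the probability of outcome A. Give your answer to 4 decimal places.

The posterior is Dirichlet(αᵢ + nᵢ) = Dirichlet(12, 18, 28, 8, 25).
For a Dirichlet(a₁,…,a_K) with all aᵢ > 1, the mode has j-th component (aⱼ − 1)/(Σaᵢ − K).
Here Σaᵢ = 91 and K = 5, so p_A = (12 − 1)/(91 − 5) = 11/86 ≈ 0.1279.

MAP estimate of p_A = 0.1279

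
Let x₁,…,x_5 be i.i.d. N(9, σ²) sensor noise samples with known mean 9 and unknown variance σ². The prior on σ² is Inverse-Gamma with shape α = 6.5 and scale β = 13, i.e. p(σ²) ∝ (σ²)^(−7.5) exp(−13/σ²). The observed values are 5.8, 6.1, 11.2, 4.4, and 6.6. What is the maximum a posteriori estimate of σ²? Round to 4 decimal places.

Sum of squared deviations about the known mean: SS = (5.8−9)² + (6.1−9)² + (11.2−9)² + (4.4−9)² + (6.6−9)² = 50.41.
The Normal likelihood contributes (σ²)^(−n/2) exp(−SS/(2σ²)), so the posterior is Inverse-Gamma(α + n/2, β + SS/2) = Inverse-Gamma(9, 38.205).
The mode of Inverse-Gamma(a, b) is b/(a+1) = 38.205/10 ≈ 3.8205.

σ̂²_MAP = 3.8205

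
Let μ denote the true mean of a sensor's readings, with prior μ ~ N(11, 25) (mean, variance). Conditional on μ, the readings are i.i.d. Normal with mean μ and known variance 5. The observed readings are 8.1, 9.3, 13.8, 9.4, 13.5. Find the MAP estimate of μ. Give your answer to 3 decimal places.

n = 5; x̄ = (8.1 + 9.3 + 13.8 + 9.4 + 13.5)/5 = 54.1/5 = 10.82.
For a Normal prior and Normal likelihood with known variance, the posterior is Normal; its mode equals its mean, the precision-weighted average.
Prior precision 1/σ₀² = 1/25 = 0.04; data precision n/σ² = 5/5 = 1.
μ̂ = (0.04·11 + 1·10.82) / (0.04 + 1) = 11.26/1.04 = 563/52 ≈ 10.827.

μ̂_MAP = 10.827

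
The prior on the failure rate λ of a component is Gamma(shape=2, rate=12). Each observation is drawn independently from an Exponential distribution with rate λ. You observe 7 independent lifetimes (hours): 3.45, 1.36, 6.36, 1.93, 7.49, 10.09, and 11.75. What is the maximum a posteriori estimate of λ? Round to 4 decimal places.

λ̂_MAP = 0.1470

The Exponential(rate=λ) likelihood is ∝ λ^n e^(−λΣtᵢ). Here n = 7 and Σtᵢ = 3.45 + 1.36 + 6.36 + 1.93 + 7.49 + 10.09 + 11.75 = 42.43.
Posterior ∝ λe^(−12λ) · λ^7e^(−42.43λ) = λ^8e^(−54.43λ), i.e. Gamma(9, 54.43).
Mode = (a−1)/b = 8/54.43 ≈ 0.1470.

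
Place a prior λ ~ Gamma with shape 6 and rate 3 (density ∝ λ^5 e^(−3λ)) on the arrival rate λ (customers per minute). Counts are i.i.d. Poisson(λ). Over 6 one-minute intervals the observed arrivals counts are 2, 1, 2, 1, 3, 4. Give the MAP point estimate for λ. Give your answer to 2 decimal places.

λ̂_MAP = 2.00

Σxᵢ = 2+1+2+1+3+4 = 13, with n = 6.
Posterior ∝ λ^5e^(−3λ) · λ^13e^(−6λ) = λ^18e^(−9λ), i.e. Gamma(shape=19, rate=9).
The mode of a Gamma(a, b) with a ≥ 1 (shape–rate) is (a−1)/b = 18/9 ≈ 2.00.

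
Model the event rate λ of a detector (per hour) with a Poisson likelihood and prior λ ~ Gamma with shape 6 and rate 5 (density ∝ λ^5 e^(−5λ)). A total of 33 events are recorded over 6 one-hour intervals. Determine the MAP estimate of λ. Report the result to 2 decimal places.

λ̂_MAP = 3.45

Σxᵢ = 33, n = 6.
Posterior ∝ λ^5e^(−5λ) · λ^33e^(−6λ) = λ^38e^(−11λ), i.e. Gamma(shape=39, rate=11).
The mode of a Gamma(a, b) with a ≥ 1 (shape–rate) is (a−1)/b = 38/11 ≈ 3.45.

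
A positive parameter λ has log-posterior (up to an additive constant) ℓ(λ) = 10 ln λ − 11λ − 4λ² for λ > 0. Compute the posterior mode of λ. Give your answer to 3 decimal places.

λ̂_MAP = 0.625

ℓ'(λ) = 10/λ − 11 − 8λ. Setting this to zero and multiplying by λ: 8λ² + 11λ − 10 = 0.
λ = (−11 + √(11² + 4·8·10)) / (2·8) = (−11 + √441) / 16 = (−11 + 21)/16 = 5/8.
ℓ''(λ) = −10/λ² − 8 < 0, confirming a maximum.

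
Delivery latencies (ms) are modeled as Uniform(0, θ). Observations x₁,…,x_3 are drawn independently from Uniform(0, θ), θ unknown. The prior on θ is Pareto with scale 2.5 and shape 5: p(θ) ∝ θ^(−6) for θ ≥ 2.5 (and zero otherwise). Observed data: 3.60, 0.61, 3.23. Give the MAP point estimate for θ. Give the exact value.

The Uniform(0, θ) likelihood is θ^(−n) for θ ≥ max(xᵢ), zero otherwise. Here max(xᵢ) = 3.60.
Posterior ∝ θ^(−6) · θ^(−3) = θ^(−9) on θ ≥ max(2.5, 3.60) = 3.60.
This density is strictly decreasing in θ, so the posterior mode lies at the lower boundary of the support.

θ̂_MAP = 3.60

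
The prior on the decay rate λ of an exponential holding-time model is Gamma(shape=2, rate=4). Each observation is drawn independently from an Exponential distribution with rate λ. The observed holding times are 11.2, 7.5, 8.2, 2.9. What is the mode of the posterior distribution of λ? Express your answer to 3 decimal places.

λ̂_MAP = 0.148

The Exponential(rate=λ) likelihood is ∝ λ^n e^(−λΣtᵢ). Here n = 4 and Σtᵢ = 11.2 + 7.5 + 8.2 + 2.9 = 29.8.
Posterior ∝ λe^(−4λ) · λ^4e^(−29.8λ) = λ^5e^(−33.8λ), i.e. Gamma(6, 33.8).
Mode = (a−1)/b = 5/33.8 ≈ 0.148.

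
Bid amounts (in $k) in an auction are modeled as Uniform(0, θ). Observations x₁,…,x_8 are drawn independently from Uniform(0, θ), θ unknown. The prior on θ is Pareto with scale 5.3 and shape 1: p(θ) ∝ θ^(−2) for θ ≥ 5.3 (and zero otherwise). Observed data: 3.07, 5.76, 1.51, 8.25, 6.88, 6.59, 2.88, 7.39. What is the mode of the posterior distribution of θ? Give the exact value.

The Uniform(0, θ) likelihood is θ^(−n) for θ ≥ max(xᵢ), zero otherwise. Here max(xᵢ) = 8.25.
Posterior ∝ θ^(−2) · θ^(−8) = θ^(−10) on θ ≥ max(5.3, 8.25) = 8.25.
This density is strictly decreasing in θ, so the posterior mode lies at the lower boundary of the support.

θ̂_MAP = 8.25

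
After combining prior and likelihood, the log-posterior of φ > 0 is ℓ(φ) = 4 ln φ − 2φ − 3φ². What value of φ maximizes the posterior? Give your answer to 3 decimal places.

φ̂_MAP = 0.667

ℓ'(φ) = 4/φ − 2 − 6φ. Setting this to zero and multiplying by φ: 6φ² + 2φ − 4 = 0.
φ = (−2 + √(2² + 4·6·4)) / (2·6) = (−2 + √100) / 12 = (−2 + 10)/12 = 2/3.
ℓ''(φ) = −4/φ² − 6 < 0, confirming a maximum.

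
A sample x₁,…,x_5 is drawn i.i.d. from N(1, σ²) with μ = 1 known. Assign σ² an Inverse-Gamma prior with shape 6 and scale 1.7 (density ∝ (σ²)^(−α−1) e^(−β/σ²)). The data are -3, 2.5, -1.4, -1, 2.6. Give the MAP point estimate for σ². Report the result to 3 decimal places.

σ̂²_MAP = 1.788

Sum of squared deviations about the known mean: SS = (-3−1)² + (2.5−1)² + (-1.4−1)² + (-1−1)² + (2.6−1)² = 30.57.
The Normal likelihood contributes (σ²)^(−n/2) exp(−SS/(2σ²)), so the posterior is Inverse-Gamma(α + n/2, β + SS/2) = Inverse-Gamma(8.5, 16.985).
The mode of Inverse-Gamma(a, b) is b/(a+1) = 16.985/9.5 ≈ 1.788.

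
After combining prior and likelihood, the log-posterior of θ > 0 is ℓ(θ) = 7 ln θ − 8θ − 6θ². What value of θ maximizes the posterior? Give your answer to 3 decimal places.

θ̂_MAP = 0.500

ℓ'(θ) = 7/θ − 8 − 12θ. Setting this to zero and multiplying by θ: 12θ² + 8θ − 7 = 0.
θ = (−8 + √(8² + 4·12·7)) / (2·12) = (−8 + √400) / 24 = (−8 + 20)/24 = 1/2.
ℓ''(θ) = −7/θ² − 12 < 0, confirming a maximum.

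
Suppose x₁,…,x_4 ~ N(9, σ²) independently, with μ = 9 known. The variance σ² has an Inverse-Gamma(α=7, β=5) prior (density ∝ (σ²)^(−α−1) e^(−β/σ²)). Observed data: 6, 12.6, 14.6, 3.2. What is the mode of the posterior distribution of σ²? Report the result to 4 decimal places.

σ̂²_MAP = 4.8480

Sum of squared deviations about the known mean: SS = (6−9)² + (12.6−9)² + (14.6−9)² + (3.2−9)² = 86.96.
The Normal likelihood contributes (σ²)^(−n/2) exp(−SS/(2σ²)), so the posterior is Inverse-Gamma(α + n/2, β + SS/2) = Inverse-Gamma(9, 48.48).
The mode of Inverse-Gamma(a, b) is b/(a+1) = 48.48/10 ≈ 4.8480.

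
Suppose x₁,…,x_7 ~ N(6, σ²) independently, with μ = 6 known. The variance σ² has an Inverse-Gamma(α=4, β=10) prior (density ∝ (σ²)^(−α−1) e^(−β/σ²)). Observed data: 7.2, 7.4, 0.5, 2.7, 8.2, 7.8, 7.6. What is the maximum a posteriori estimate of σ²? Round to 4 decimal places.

Sum of squared deviations about the known mean: SS = (7.2−6)² + (7.4−6)² + (0.5−6)² + (2.7−6)² + (8.2−6)² + (7.8−6)² + (7.6−6)² = 55.18.
The Normal likelihood contributes (σ²)^(−n/2) exp(−SS/(2σ²)), so the posterior is Inverse-Gamma(α + n/2, β + SS/2) = Inverse-Gamma(7.5, 37.59).
The mode of Inverse-Gamma(a, b) is b/(a+1) = 37.59/8.5 ≈ 4.4224.

σ̂²_MAP = 4.4224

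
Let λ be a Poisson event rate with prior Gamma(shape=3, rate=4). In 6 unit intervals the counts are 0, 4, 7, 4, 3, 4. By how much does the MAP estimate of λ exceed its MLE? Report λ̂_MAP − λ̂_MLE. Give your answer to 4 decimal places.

Σxᵢ = 22. Posterior is Gamma(25, 10); MAP = (25−1)/10 = 24/10 ≈ 2.40000.
MLE = x̄ = 22/6 ≈ 3.66667.
Difference = 24/10 − 22/6 = -19/15 ≈ -1.2667.

MAP − MLE = -1.2667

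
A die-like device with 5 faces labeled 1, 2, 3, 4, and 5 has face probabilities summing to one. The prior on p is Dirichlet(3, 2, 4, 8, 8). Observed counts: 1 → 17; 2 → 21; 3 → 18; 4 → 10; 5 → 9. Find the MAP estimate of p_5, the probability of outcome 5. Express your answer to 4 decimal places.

The posterior is Dirichlet(αᵢ + nᵢ) = Dirichlet(20, 23, 22, 18, 17).
For a Dirichlet(a₁,…,a_K) with all aᵢ > 1, the mode has j-th component (aⱼ − 1)/(Σaᵢ − K).
Here Σaᵢ = 100 and K = 5, so p_5 = (17 − 1)/(100 − 5) = 16/95 ≈ 0.1684.

MAP estimate: 0.1684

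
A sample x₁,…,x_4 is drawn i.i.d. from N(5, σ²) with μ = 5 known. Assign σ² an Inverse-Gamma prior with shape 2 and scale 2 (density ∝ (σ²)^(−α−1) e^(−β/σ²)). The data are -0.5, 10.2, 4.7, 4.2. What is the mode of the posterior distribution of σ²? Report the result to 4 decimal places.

σ̂²_MAP = 6.2020

Sum of squared deviations about the known mean: SS = (-0.5−5)² + (10.2−5)² + (4.7−5)² + (4.2−5)² = 58.02.
The Normal likelihood contributes (σ²)^(−n/2) exp(−SS/(2σ²)), so the posterior is Inverse-Gamma(α + n/2, β + SS/2) = Inverse-Gamma(4, 31.01).
The mode of Inverse-Gamma(a, b) is b/(a+1) = 31.01/5 ≈ 6.2020.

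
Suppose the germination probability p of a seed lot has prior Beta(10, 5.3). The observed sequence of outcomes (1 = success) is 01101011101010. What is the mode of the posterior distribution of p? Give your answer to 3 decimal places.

Prior: Beta(10, 5.3).
Data: 8 successes in 14 trials (from the sequence). The binomial likelihood contributes p^8(1−p)^6, so the posterior is Beta(10+8, 5.3+6) = Beta(18, 11.3).
For Beta(a, b) with a, b > 1 the mode is (a−1)/(a+b−2) = 17/27.3 ≈ 0.623.

p̂_MAP = 0.623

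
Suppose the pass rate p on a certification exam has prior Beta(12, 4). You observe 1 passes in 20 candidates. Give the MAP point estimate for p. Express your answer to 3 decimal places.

p̂_MAP = 0.353

Prior: Beta(12, 4).
Data: 1 success in 20 trials. The binomial likelihood contributes p(1−p)^19, so the posterior is Beta(12+1, 4+19) = Beta(13, 23).
For Beta(a, b) with a, b > 1 the mode is (a−1)/(a+b−2) = 12/34 ≈ 0.353.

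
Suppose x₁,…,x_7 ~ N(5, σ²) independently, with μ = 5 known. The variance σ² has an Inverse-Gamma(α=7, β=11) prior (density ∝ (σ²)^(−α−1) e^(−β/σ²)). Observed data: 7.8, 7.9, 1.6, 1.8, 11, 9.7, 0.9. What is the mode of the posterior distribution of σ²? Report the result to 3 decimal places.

σ̂²_MAP = 5.867

Sum of squared deviations about the known mean: SS = (7.8−5)² + (7.9−5)² + (1.6−5)² + (1.8−5)² + (11−5)² + (9.7−5)² + (0.9−5)² = 112.95.
The Normal likelihood contributes (σ²)^(−n/2) exp(−SS/(2σ²)), so the posterior is Inverse-Gamma(α + n/2, β + SS/2) = Inverse-Gamma(10.5, 67.475).
The mode of Inverse-Gamma(a, b) is b/(a+1) = 67.475/11.5 ≈ 5.867.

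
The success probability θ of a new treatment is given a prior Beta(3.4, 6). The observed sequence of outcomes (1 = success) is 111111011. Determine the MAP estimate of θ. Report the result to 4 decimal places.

Prior: Beta(3.4, 6).
Data: 8 successes in 9 trials (from the sequence). The binomial likelihood contributes θ^8(1−θ)^1, so the posterior is Beta(3.4+8, 6+1) = Beta(11.4, 7).
For Beta(a, b) with a, b > 1 the mode is (a−1)/(a+b−2) = 10.4/16.4 ≈ 0.6341.

θ̂_MAP = 0.6341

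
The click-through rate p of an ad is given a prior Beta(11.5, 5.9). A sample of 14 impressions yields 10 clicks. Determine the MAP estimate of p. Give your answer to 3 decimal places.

p̂_MAP = 0.697

Prior: Beta(11.5, 5.9).
Data: 10 successes in 14 trials. The binomial likelihood contributes p^10(1−p)^4, so the posterior is Beta(11.5+10, 5.9+4) = Beta(21.5, 9.9).
For Beta(a, b) with a, b > 1 the mode is (a−1)/(a+b−2) = 20.5/29.4 ≈ 0.697.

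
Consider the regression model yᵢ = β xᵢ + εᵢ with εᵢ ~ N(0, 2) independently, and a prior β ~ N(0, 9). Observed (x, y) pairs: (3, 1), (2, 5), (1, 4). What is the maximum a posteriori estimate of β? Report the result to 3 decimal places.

log p(β | y) = −Σ(yᵢ − βxᵢ)²/(2·2) − β²/(2·9) + const.
Setting the derivative to zero: Σxᵢ(yᵢ − βxᵢ)/2 − β/9 = 0, so β = Σxᵢyᵢ / (Σxᵢ² + σ²/τ²).
Σxᵢyᵢ = 3·1 + 2·5 + 1·4 = 17; Σxᵢ² = 14; σ²/τ² = 2/9.
β̂_MAP = 17 / (14 + 2/9) = 17/(128/9) = 153/128 ≈ 1.195.

β̂_MAP = 1.195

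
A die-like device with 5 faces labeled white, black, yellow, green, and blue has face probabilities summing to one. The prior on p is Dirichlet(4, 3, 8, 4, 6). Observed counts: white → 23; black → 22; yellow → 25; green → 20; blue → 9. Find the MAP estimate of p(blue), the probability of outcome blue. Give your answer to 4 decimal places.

The posterior is Dirichlet(αᵢ + nᵢ) = Dirichlet(27, 25, 33, 24, 15).
For a Dirichlet(a₁,…,a_K) with all aᵢ > 1, the mode has j-th component (aⱼ − 1)/(Σaᵢ − K).
Here Σaᵢ = 124 and K = 5, so p(blue) = (15 − 1)/(124 − 5) = 14/119 ≈ 0.1176.

MAP estimate of p(blue) = 0.1176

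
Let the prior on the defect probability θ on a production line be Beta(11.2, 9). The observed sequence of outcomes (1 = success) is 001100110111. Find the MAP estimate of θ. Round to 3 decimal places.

θ̂_MAP = 0.570

Prior: Beta(11.2, 9).
Data: 7 successes in 12 trials (from the sequence). The binomial likelihood contributes θ^7(1−θ)^5, so the posterior is Beta(11.2+7, 9+5) = Beta(18.2, 14).
For Beta(a, b) with a, b > 1 the mode is (a−1)/(a+b−2) = 17.2/30.2 ≈ 0.570.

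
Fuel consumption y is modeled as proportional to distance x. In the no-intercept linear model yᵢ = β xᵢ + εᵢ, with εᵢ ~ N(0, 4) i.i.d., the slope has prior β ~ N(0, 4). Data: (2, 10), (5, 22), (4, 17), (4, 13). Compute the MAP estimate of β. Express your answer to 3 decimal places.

log p(β | y) = −Σ(yᵢ − βxᵢ)²/(2·4) − β²/(2·4) + const.
Setting the derivative to zero: Σxᵢ(yᵢ − βxᵢ)/4 − β/4 = 0, so β = Σxᵢyᵢ / (Σxᵢ² + σ²/τ²).
Σxᵢyᵢ = 2·10 + 5·22 + 4·17 + 4·13 = 250; Σxᵢ² = 61; σ²/τ² = 1.
β̂_MAP = 250 / (61 + 1) = 250/62 ≈ 4.032.

β̂_MAP = 4.032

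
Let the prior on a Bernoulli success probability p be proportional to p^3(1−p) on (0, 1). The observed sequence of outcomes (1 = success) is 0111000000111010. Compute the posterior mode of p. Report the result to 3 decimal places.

p̂_MAP = 0.500

The prior density ∝ p^3(1−p)^1 is the kernel of Beta(4, 2).
Data: 7 successes in 16 trials (from the sequence). The binomial likelihood contributes p^7(1−p)^9, so the posterior is Beta(4+7, 2+9) = Beta(11, 11).
For Beta(a, b) with a, b > 1 the mode is (a−1)/(a+b−2) = 10/20 ≈ 0.500.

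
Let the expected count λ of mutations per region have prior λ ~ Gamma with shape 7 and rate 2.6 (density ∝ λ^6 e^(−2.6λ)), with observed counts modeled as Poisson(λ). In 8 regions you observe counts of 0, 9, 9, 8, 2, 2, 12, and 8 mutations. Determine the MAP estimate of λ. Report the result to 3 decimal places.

Σxᵢ = 0+9+9+8+2+2+12+8 = 50, with n = 8.
Posterior ∝ λ^6e^(−2.6λ) · λ^50e^(−8λ) = λ^56e^(−10.6λ), i.e. Gamma(shape=57, rate=10.6).
The mode of a Gamma(a, b) with a ≥ 1 (shape–rate) is (a−1)/b = 56/10.6 ≈ 5.283.

λ̂_MAP = 5.283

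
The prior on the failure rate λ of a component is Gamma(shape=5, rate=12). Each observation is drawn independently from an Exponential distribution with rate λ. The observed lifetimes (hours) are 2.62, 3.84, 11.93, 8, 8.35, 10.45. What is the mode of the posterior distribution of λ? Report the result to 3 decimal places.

λ̂_MAP = 0.175

The Exponential(rate=λ) likelihood is ∝ λ^n e^(−λΣtᵢ). Here n = 6 and Σtᵢ = 2.62 + 3.84 + 11.93 + 8 + 8.35 + 10.45 = 45.19.
Posterior ∝ λ^4e^(−12λ) · λ^6e^(−45.19λ) = λ^10e^(−57.19λ), i.e. Gamma(11, 57.19).
Mode = (a−1)/b = 10/57.19 ≈ 0.175.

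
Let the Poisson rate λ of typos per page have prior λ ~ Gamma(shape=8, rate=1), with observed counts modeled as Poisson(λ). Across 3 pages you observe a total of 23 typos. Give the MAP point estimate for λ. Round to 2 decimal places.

Σxᵢ = 23, n = 3.
Posterior ∝ λ^7e^(−1λ) · λ^23e^(−3λ) = λ^30e^(−4λ), i.e. Gamma(shape=31, rate=4).
The mode of a Gamma(a, b) with a ≥ 1 (shape–rate) is (a−1)/b = 30/4 ≈ 7.50.

λ̂_MAP = 7.50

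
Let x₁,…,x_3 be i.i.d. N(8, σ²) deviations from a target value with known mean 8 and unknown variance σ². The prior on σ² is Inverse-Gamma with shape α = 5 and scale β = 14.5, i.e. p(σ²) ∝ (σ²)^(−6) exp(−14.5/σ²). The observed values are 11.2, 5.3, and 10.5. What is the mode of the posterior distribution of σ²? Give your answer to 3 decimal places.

σ̂²_MAP = 3.519

Sum of squared deviations about the known mean: SS = (11.2−8)² + (5.3−8)² + (10.5−8)² = 23.78.
The Normal likelihood contributes (σ²)^(−n/2) exp(−SS/(2σ²)), so the posterior is Inverse-Gamma(α + n/2, β + SS/2) = Inverse-Gamma(6.5, 26.39).
The mode of Inverse-Gamma(a, b) is b/(a+1) = 26.39/7.5 ≈ 3.519.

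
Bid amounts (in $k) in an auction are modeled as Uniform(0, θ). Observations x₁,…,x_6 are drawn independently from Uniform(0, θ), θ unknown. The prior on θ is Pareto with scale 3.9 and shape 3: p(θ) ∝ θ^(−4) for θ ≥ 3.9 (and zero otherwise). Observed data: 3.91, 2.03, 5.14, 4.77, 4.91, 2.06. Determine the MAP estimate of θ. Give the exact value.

The Uniform(0, θ) likelihood is θ^(−n) for θ ≥ max(xᵢ), zero otherwise. Here max(xᵢ) = 5.14.
Posterior ∝ θ^(−4) · θ^(−6) = θ^(−10) on θ ≥ max(3.9, 5.14) = 5.14.
This density is strictly decreasing in θ, so the posterior mode lies at the lower boundary of the support.

θ̂_MAP = 5.14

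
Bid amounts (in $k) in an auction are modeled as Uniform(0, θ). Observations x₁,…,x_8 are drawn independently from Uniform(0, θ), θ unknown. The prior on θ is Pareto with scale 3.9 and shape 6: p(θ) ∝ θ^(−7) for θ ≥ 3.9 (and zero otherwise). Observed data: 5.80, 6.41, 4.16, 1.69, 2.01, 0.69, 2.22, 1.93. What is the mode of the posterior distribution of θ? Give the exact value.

θ̂_MAP = 6.41

The Uniform(0, θ) likelihood is θ^(−n) for θ ≥ max(xᵢ), zero otherwise. Here max(xᵢ) = 6.41.
Posterior ∝ θ^(−7) · θ^(−8) = θ^(−15) on θ ≥ max(3.9, 6.41) = 6.41.
This density is strictly decreasing in θ, so the posterior mode lies at the lower boundary of the support.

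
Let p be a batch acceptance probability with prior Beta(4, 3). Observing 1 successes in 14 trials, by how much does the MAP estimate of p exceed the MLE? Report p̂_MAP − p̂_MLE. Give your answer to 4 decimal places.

Posterior is Beta(5, 16); MAP = (5−1)/(21−2) = 4/19 ≈ 0.21053.
MLE ignores the prior: p̂_MLE = k/n = 1/14 ≈ 0.07143.
Difference = 4/19 − 1/14 = 37/266 ≈ 0.1391.

MAP − MLE = 0.1391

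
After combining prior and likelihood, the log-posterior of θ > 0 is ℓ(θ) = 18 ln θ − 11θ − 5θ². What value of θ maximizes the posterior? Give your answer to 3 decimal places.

θ̂_MAP = 0.900

ℓ'(θ) = 18/θ − 11 − 10θ. Setting this to zero and multiplying by θ: 10θ² + 11θ − 18 = 0.
θ = (−11 + √(11² + 4·10·18)) / (2·10) = (−11 + √841) / 20 = (−11 + 29)/20 = 9/10.
ℓ''(θ) = −18/θ² − 10 < 0, confirming a maximum.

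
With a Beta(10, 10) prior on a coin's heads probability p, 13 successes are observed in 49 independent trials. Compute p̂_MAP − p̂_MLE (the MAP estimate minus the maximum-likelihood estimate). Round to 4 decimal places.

MAP − MLE = 0.0631

Posterior is Beta(23, 46); MAP = (23−1)/(69−2) = 22/67 ≈ 0.32836.
MLE ignores the prior: p̂_MLE = k/n = 13/49 ≈ 0.26531.
Difference = 22/67 − 13/49 = 207/3283 ≈ 0.0631.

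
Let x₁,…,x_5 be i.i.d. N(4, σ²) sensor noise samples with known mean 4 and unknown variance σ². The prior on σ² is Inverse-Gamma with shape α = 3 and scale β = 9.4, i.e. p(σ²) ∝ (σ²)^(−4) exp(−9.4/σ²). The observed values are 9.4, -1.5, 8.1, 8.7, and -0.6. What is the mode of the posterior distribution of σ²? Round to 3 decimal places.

Sum of squared deviations about the known mean: SS = (9.4−4)² + (-1.5−4)² + (8.1−4)² + (8.7−4)² + (-0.6−4)² = 119.47.
The Normal likelihood contributes (σ²)^(−n/2) exp(−SS/(2σ²)), so the posterior is Inverse-Gamma(α + n/2, β + SS/2) = Inverse-Gamma(5.5, 69.135).
The mode of Inverse-Gamma(a, b) is b/(a+1) = 69.135/6.5 ≈ 10.636.

σ̂²_MAP = 10.636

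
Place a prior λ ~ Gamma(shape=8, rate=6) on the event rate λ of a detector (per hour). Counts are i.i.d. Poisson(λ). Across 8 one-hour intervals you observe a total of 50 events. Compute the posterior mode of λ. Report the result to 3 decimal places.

λ̂_MAP = 4.071

Σxᵢ = 50, n = 8.
Posterior ∝ λ^7e^(−6λ) · λ^50e^(−8λ) = λ^57e^(−14λ), i.e. Gamma(shape=58, rate=14).
The mode of a Gamma(a, b) with a ≥ 1 (shape–rate) is (a−1)/b = 57/14 ≈ 4.071.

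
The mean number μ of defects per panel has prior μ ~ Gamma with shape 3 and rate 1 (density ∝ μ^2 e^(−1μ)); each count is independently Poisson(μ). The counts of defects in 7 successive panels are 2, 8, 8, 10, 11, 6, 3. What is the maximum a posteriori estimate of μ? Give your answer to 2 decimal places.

μ̂_MAP = 6.25

Σxᵢ = 2+8+8+10+11+6+3 = 48, with n = 7.
Posterior ∝ μ^2e^(−1μ) · μ^48e^(−7μ) = μ^50e^(−8μ), i.e. Gamma(shape=51, rate=8).
The mode of a Gamma(a, b) with a ≥ 1 (shape–rate) is (a−1)/b = 50/8 ≈ 6.25.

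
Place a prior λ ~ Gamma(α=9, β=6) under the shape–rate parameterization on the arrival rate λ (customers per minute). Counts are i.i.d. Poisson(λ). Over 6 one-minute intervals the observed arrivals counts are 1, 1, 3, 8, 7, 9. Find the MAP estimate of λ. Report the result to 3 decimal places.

λ̂_MAP = 3.083

Σxᵢ = 1+1+3+8+7+9 = 29, with n = 6.
Posterior ∝ λ^8e^(−6λ) · λ^29e^(−6λ) = λ^37e^(−12λ), i.e. Gamma(shape=38, rate=12).
The mode of a Gamma(a, b) with a ≥ 1 (shape–rate) is (a−1)/b = 37/12 ≈ 3.083.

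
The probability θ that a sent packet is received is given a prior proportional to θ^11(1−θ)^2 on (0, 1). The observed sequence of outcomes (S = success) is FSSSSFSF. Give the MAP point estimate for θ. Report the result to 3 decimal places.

θ̂_MAP = 0.762

The prior density ∝ θ^11(1−θ)^2 is the kernel of Beta(12, 3).
Data: 5 successes in 8 trials (from the sequence). The binomial likelihood contributes θ^5(1−θ)^3, so the posterior is Beta(12+5, 3+3) = Beta(17, 6).
For Beta(a, b) with a, b > 1 the mode is (a−1)/(a+b−2) = 16/21 ≈ 0.762.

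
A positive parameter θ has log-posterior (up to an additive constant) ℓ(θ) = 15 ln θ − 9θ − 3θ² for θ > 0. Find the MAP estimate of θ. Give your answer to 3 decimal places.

ℓ'(θ) = 15/θ − 9 − 6θ. Setting this to zero and multiplying by θ: 6θ² + 9θ − 15 = 0.
θ = (−9 + √(9² + 4·6·15)) / (2·6) = (−9 + √441) / 12 = (−9 + 21)/12 = 1.
ℓ''(θ) = −15/θ² − 6 < 0, confirming a maximum.

θ̂_MAP = 1.000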